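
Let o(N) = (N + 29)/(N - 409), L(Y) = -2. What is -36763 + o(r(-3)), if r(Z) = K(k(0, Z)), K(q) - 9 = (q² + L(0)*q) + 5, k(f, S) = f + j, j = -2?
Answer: -4742444/129 ≈ -36763.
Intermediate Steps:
k(f, S) = -2 + f (k(f, S) = f - 2 = -2 + f)
K(q) = 14 + q² - 2*q (K(q) = 9 + ((q² - 2*q) + 5) = 9 + (5 + q² - 2*q) = 14 + q² - 2*q)
r(Z) = 22 (r(Z) = 14 + (-2 + 0)² - 2*(-2 + 0) = 14 + (-2)² - 2*(-2) = 14 + 4 + 4 = 22)
o(N) = (29 + N)/(-409 + N)
-36763 + o(r(-3)) = -36763 + (29 + 22)/(-409 + 22) = -36763 + 51/(-387) = -36763 - 1/387*51 = -36763 - 17/129 = -4742444/129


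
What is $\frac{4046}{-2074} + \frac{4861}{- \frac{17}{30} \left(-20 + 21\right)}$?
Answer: $- \frac{8897653}{1037} \approx -8580.2$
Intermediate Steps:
$\frac{4046}{-2074} + \frac{4861}{- \frac{17}{30} \left(-20 + 21\right)} = 4046 \left(- \frac{1}{2074}\right) + \frac{4861}{\left(-17\right) \frac{1}{30} \cdot 1} = - \frac{119}{61} + \frac{4861}{\left(- \frac{17}{30}\right) 1} = - \frac{119}{61} + \frac{4861}{- \frac{17}{30}} = - \frac{119}{61} + 4861 \left(- \frac{30}{17}\right) = - \frac{119}{61} - \frac{145830}{17} = - \frac{8897653}{1037}$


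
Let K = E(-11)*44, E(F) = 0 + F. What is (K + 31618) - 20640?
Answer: 10494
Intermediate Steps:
E(F) = F
K = -484 (K = -11*44 = -484)
(K + 31618) - 20640 = (-484 + 31618) - 20640 = 31134 - 20640 = 10494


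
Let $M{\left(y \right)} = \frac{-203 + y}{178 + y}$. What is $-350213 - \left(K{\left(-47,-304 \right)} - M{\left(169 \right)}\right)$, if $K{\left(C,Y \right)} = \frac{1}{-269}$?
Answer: $- \frac{32689940858}{93343} \approx -3.5021 \cdot 10^{5}$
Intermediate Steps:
$K{\left(C,Y \right)} = - \frac{1}{269}$
$M{\left(y \right)} = \frac{-203 + y}{178 + y}$
$-350213 - \left(K{\left(-47,-304 \right)} - M{\left(169 \right)}\right) = -350213 - \left(- \frac{1}{269} - \frac{-203 + 169}{178 + 169}\right) = -350213 - \left(- \frac{1}{269} - \frac{1}{347} \left(-34\right)\right) = -350213 - \left(- \frac{1}{269} - - \frac{34}{347}\right) = -350213 - \left(- \frac{1}{269} + \frac{34}{347}\right) = -350213 - \frac{8799}{93343} = - \frac{32689940858}{93343}$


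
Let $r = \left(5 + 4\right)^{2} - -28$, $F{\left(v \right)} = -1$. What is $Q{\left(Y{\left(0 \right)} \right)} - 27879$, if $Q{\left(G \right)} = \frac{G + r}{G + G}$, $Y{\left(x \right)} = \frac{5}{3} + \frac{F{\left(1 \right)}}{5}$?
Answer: $- \frac{1225019}{44} \approx -27841.0$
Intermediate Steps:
$r = 109$ ($r = 9^{2} + 28 = 81 + 28 = 109$)
$Y{\left(x \right)} = \frac{22}{15}$ ($Y{\left(x \right)} = \frac{5}{3} - \frac{1}{5} = \frac{22}{15}$)
$Q{\left(G \right)} = \frac{109 + G}{2 G}$ ($Q{\left(G \right)} = \frac{G + 109}{G + G} = \frac{109 + G}{2 G}$)
$Q{\left(Y{\left(0 \right)} \right)} - 27879 = \frac{109 + \frac{22}{15}}{2 \cdot \frac{22}{15}} - 27879 = \frac{1}{2} \cdot \frac{15}{22} \cdot \frac{1657}{15} - 27879 = \frac{1657}{44} - 27879 = - \frac{1225019}{44}$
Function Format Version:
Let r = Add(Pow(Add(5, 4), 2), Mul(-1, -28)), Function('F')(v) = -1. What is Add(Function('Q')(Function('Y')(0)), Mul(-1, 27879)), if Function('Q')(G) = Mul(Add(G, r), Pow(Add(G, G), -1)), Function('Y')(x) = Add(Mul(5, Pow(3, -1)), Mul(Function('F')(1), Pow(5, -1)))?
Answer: Rational(-1225019, 44) ≈ -27841.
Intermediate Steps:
r = 109 (r = Add(Pow(9, 2), 28) = Add(81, 28) = 109)
Function('Y')(x) = Rational(22, 15) (Function('Y')(x) = Add(Mul(5, Pow(3, -1)), Mul(-1, Pow(5, -1))) = Add(Mul(5, Rational(1, 3)), Mul(-1, Rational(1, 5))) = Add(Rational(5, 3), Rational(-1, 5)) = Rational(22, 15))
Function('Q')(G) = Mul(Rational(1, 2), Pow(G, -1), Add(109, G)) (Function('Q')(G) = Mul(Add(G, 109), Pow(Add(G, G), -1)) = Mul(Add(109, G), Pow(Mul(2, G), -1)) = Mul(Add(109, G), Mul(Rational(1, 2), Pow(G, -1))) = Mul(Rational(1, 2), Pow(G, -1), Add(109, G)))
Add(Function('Q')(Function('Y')(0)), Mul(-1, 27879)) = Add(Mul(Rational(1, 2), Pow(Rational(22, 15), -1), Add(109, Rational(22, 15))), Mul(-1, 27879)) = Add(Mul(Rational(1, 2), Rational(15, 22), Rational(1657, 15)), -27879) = Add(Rational(1657, 44), -27879) = Rational(-1225019, 44)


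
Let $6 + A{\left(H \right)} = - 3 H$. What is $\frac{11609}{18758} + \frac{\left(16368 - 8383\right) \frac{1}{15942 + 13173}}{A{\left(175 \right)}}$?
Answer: $\frac{35865222391}{57999979854} \approx 0.61837$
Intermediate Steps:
$A{\left(H \right)} = -6 - 3 H$
$\frac{11609}{18758} + \frac{\left(16368 - 8383\right) \frac{1}{15942 + 13173}}{A{\left(175 \right)}} = \frac{11609}{18758} + \frac{\left(16368 - 8383\right) \frac{1}{15942 + 13173}}{-6 - 525} = 11609 \cdot \frac{1}{18758} + \frac{7985 \cdot \frac{1}{29115}}{-6 - 525} = \frac{11609}{18758} + \frac{7985 \cdot \frac{1}{29115}}{-531} = \frac{11609}{18758} + \frac{1597}{5823} \left(- \frac{1}{531}\right) = \frac{11609}{18758} - \frac{1597}{3092013} = \frac{35865222391}{57999979854}$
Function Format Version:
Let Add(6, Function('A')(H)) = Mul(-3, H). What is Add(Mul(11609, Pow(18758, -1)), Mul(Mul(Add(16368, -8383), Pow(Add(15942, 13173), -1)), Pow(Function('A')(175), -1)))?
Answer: Rational(35865222391, 57999979854) ≈ 0.61837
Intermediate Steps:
Function('A')(H) = Add(-6, Mul(-3, H))
Add(Mul(11609, Pow(18758, -1)), Mul(Mul(Add(16368, -8383), Pow(Add(15942, 13173), -1)), Pow(Function('A')(175), -1))) = Add(Mul(11609, Pow(18758, -1)), Mul(Mul(Add(16368, -8383), Pow(Add(15942, 13173), -1)), Pow(Add(-6, Mul(-3, 175)), -1))) = Add(Mul(11609, Rational(1, 18758)), Mul(Mul(7985, Pow(29115, -1)), Pow(Add(-6, -525), -1))) = Add(Rational(11609, 18758), Mul(Mul(7985, Rational(1, 29115)), Pow(-531, -1))) = Add(Rational(11609, 18758), Mul(Rational(1597, 5823), Rational(-1, 531))) = Add(Rational(11609, 18758), Rational(-1597, 3092013)) = Rational(35865222391, 57999979854)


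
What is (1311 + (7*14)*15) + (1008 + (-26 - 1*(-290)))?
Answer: 4053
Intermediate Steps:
(1311 + (7*14)*15) + (1008 + (-26 - 1*(-290))) = (1311 + 98*15) + (1008 + (-26 + 290)) = (1311 + 1470) + (1008 + 264) = 2781 + 1272 = 4053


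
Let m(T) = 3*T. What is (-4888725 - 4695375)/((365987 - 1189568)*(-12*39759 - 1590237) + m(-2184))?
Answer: -1064900/189180672877 ≈ -5.6290e-6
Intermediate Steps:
(-4888725 - 4695375)/((365987 - 1189568)*(-12*39759 - 1590237) + m(-2184)) = (-4888725 - 4695375)/((365987 - 1189568)*(-12*39759 - 1590237) + 3*(-2184)) = -9584100/(-823581*(-477108 - 1590237) - 6552) = -9584100/(-823581*(-2067345) - 6552) = -9584100/(1702626062445 - 6552) = -9584100/1702626055893 = -9584100*1/1702626055893 = -1064900/189180672877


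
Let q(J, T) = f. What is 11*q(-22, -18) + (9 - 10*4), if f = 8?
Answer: 57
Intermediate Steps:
q(J, T) = 8
11*q(-22, -18) + (9 - 10*4) = 11*8 + (9 - 10*4) = 88 + (9 - 40) = 88 - 31 = 57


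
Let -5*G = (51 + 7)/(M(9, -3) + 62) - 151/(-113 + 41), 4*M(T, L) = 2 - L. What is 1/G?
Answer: -91080/54907 ≈ -1.6588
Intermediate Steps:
M(T, L) = ½ - L/4 (M(T, L) = (2 - L)/4 = ½ - L/4)
G = -54907/91080 (G = -((51 + 7)/((½ - ¼*(-3)) + 62) - 151/(-113 + 41))/5 = -(58/((½ + ¾) + 62) - 151/(-72))/5 = -(58/(5/4 + 62) - 1/72*(-151))/5 = -(58/(253/4) + 151/72)/5 = -(58*(4/253) + 151/72)/5 = -(232/253 + 151/72)/5 = -⅕*54907/18216 = -54907/91080 ≈ -0.60284)
1/G = 1/(-54907/91080) = -91080/54907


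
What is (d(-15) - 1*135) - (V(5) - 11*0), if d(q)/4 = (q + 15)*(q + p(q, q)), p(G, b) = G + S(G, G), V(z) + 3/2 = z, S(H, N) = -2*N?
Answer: -277/2 ≈ -138.50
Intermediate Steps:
V(z) = -3/2 + z
p(G, b) = -G (p(G, b) = G - 2*G = -G)
d(q) = 0 (d(q) = 4*((q + 15)*(q - q)) = 4*((15 + q)*0) = 4*0 = 0)
(d(-15) - 1*135) - (V(5) - 11*0) = (0 - 1*135) - ((-3/2 + 5) - 11*0) = (0 - 135) - (7/2 + 0) = -135 - 1*7/2 = -135 - 7/2 = -277/2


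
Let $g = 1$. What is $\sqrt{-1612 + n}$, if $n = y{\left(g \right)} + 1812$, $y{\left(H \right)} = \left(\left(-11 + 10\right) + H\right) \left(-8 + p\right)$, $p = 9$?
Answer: $10 \sqrt{2} \approx 14.142$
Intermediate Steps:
$y{\left(H \right)} = -1 + H$ ($y{\left(H \right)} = \left(\left(-11 + 10\right) + H\right) \left(-8 + 9\right) = \left(-1 + H\right) 1 = -1 + H$)
$n = 1812$ ($n = \left(-1 + 1\right) + 1812 = 0 + 1812 = 1812$)
$\sqrt{-1612 + n} = \sqrt{-1612 + 1812} = \sqrt{200} = 10 \sqrt{2}$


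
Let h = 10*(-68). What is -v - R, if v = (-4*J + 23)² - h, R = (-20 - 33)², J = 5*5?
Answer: -9418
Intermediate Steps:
J = 25
h = -680
R = 2809 (R = (-53)² = 2809)
v = 6609 (v = (-4*25 + 23)² - 1*(-680) = (-100 + 23)² + 680 = (-77)² + 680 = 5929 + 680 = 6609)
-v - R = -1*6609 - 1*2809 = -6609 - 2809 = -9418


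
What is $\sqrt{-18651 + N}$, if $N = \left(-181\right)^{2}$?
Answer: $\sqrt{14110} \approx 118.79$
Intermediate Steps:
$N = 32761$
$\sqrt{-18651 + N} = \sqrt{-18651 + 32761} = \sqrt{14110}$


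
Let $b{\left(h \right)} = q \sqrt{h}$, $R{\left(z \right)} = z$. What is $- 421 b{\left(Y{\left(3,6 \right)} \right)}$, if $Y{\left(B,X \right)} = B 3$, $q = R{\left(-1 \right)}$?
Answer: $1263$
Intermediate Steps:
$q = -1$
$Y{\left(B,X \right)} = 3 B$
$b{\left(h \right)} = - \sqrt{h}$
$- 421 b{\left(Y{\left(3,6 \right)} \right)} = - 421 \left(- \sqrt{3 \cdot 3}\right) = - 421 \left(- \sqrt{9}\right) = - 421 \left(\left(-1\right) 3\right) = \left(-421\right) \left(-3\right) = 1263$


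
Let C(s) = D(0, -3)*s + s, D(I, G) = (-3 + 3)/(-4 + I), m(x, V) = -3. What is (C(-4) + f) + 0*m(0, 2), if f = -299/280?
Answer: -1419/280 ≈ -5.0679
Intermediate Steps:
D(I, G) = 0 (D(I, G) = 0/(-4 + I) = 0)
f = -299/280 (f = -299*1/280 = -299/280 ≈ -1.0679)
C(s) = s (C(s) = 0*s + s = 0 + s = s)
(C(-4) + f) + 0*m(0, 2) = (-4 - 299/280) + 0*(-3) = -1419/280 + 0 = -1419/280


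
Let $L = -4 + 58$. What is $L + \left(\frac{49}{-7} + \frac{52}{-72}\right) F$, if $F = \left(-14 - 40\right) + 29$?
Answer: $\frac{4447}{18} \approx 247.06$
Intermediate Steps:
$L = 54$
$F = -25$ ($F = -54 + 29 = -25$)
$L + \left(\frac{49}{-7} + \frac{52}{-72}\right) F = 54 + \left(\frac{49}{-7} + \frac{52}{-72}\right) \left(-25\right) = 54 + \left(49 \left(- \frac{1}{7}\right) + 52 \left(- \frac{1}{72}\right)\right) \left(-25\right) = 54 + \left(-7 - \frac{13}{18}\right) \left(-25\right) = 54 - - \frac{3475}{18} = 54 + \frac{3475}{18} = \frac{4447}{18}$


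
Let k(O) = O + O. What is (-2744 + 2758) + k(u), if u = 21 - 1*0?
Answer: 56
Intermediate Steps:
u = 21 (u = 21 + 0 = 21)
k(O) = 2*O
(-2744 + 2758) + k(u) = (-2744 + 2758) + 2*21 = 14 + 42 = 56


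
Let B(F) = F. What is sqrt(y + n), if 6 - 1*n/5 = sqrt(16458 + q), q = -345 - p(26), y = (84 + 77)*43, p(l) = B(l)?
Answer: sqrt(6953 - 5*sqrt(16087)) ≈ 79.491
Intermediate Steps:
p(l) = l
y = 6923 (y = 161*43 = 6923)
q = -371 (q = -345 - 1*26 = -345 - 26 = -371)
n = 30 - 5*sqrt(16087) (n = 30 - 5*sqrt(16458 - 371) = 30 - 5*sqrt(16087) ≈ -604.17)
sqrt(y + n) = sqrt(6923 + (30 - 5*sqrt(16087))) = sqrt(6953 - 5*sqrt(16087))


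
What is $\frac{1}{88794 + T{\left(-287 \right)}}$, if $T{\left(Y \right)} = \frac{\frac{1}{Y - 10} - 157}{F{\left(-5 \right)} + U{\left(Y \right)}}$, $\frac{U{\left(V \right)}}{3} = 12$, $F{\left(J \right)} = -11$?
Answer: $\frac{1485}{131849764} \approx 1.1263 \cdot 10^{-5}$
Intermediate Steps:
$U{\left(V \right)} = 36$ ($U{\left(V \right)} = 3 \cdot 12 = 36$)
$T{\left(Y \right)} = - \frac{157}{25} + \frac{1}{25 \left(-10 + Y\right)}$ ($T{\left(Y \right)} = \frac{\frac{1}{Y - 10} - 157}{-11 + 36} = \frac{\frac{1}{-10 + Y} - 157}{25} = \left(-157 + \frac{1}{-10 + Y}\right) \frac{1}{25} = - \frac{157}{25} + \frac{1}{25 \left(-10 + Y\right)}$)
$\frac{1}{88794 + T{\left(-287 \right)}} = \frac{1}{88794 + \frac{1571 - -45059}{25 \left(-10 - 287\right)}} = \frac{1}{88794 + \frac{1571 + 45059}{25 \left(-297\right)}} = \frac{1}{88794 + \frac{1}{25} \left(- \frac{1}{297}\right) 46630} = \frac{1}{88794 - \frac{9326}{1485}} = \frac{1}{\frac{131849764}{1485}} = \frac{1485}{131849764}$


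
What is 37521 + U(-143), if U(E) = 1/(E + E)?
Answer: 10731005/286 ≈ 37521.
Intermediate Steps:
U(E) = 1/(2*E)
37521 + U(-143) = 37521 + (1/2)/(-143) = 37521 + (1/2)*(-1/143) = 37521 - 1/286 = 10731005/286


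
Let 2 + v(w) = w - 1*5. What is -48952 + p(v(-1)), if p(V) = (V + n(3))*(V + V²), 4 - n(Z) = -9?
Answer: -48672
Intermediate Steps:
n(Z) = 13 (n(Z) = 4 - 1*(-9) = 4 + 9 = 13)
v(w) = -7 + w (v(w) = -2 + (w - 1*5) = -2 + (w - 5) = -2 + (-5 + w) = -7 + w)
p(V) = (13 + V)*(V + V²) (p(V) = (V + 13)*(V + V²) = (13 + V)*(V + V²))
-48952 + p(v(-1)) = -48952 + (-7 - 1)*(13 + (-7 - 1)² + 14*(-7 - 1)) = -48952 - 8*(13 + (-8)² + 14*(-8)) = -48952 - 8*(13 + 64 - 112) = -48952 - 8*(-35) = -48952 + 280 = -48672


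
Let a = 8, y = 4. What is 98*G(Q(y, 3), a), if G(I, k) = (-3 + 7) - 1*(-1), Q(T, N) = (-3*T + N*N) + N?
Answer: 490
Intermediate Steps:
Q(T, N) = N + N² - 3*T (Q(T, N) = (-3*T + N²) + N = (N² - 3*T) + N = N + N² - 3*T)
G(I, k) = 5 (G(I, k) = 4 + 1 = 5)
98*G(Q(y, 3), a) = 98*5 = 490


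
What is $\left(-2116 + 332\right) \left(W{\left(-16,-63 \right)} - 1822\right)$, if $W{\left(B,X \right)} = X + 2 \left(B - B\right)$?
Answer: $3362840$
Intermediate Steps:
$W{\left(B,X \right)} = X$ ($W{\left(B,X \right)} = X + 2 \cdot 0 = X + 0 = X$)
$\left(-2116 + 332\right) \left(W{\left(-16,-63 \right)} - 1822\right) = \left(-2116 + 332\right) \left(-63 - 1822\right) = \left(-1784\right) \left(-1885\right) = 3362840$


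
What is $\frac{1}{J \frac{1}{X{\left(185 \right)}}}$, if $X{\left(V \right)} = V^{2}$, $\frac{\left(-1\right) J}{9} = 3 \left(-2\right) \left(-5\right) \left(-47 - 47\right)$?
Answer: $\frac{6845}{5076} \approx 1.3485$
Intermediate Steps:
$J = 25380$ ($J = - 9 \cdot 3 \left(-2\right) \left(-5\right) \left(-47 - 47\right) = - 9 \left(-6\right) \left(-5\right) \left(-94\right) = - 9 \cdot 30 \left(-94\right) = \left(-9\right) \left(-2820\right) = 25380$)
$\frac{1}{J \frac{1}{X{\left(185 \right)}}} = \frac{1}{25380 \frac{1}{185^{2}}} = \frac{1}{25380 \cdot \frac{1}{34225}} = \frac{1}{\frac{5076}{6845}} = \frac{6845}{5076}$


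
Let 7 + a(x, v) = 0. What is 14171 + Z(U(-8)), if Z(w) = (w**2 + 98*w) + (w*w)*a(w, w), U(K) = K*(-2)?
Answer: 14203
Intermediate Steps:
U(K) = -2*K
a(x, v) = -7 (a(x, v) = -7 + 0 = -7)
Z(w) = -6*w**2 + 98*w (Z(w) = (w**2 + 98*w) + (w*w)*(-7) = (w**2 + 98*w) + w**2*(-7) = (w**2 + 98*w) - 7*w**2 = -6*w**2 + 98*w)
14171 + Z(U(-8)) = 14171 + 2*(-2*(-8))*(49 - (-6)*(-8)) = 14171 + 2*16*(49 - 3*16) = 14171 + 2*16*(49 - 48) = 14171 + 2*16*1 = 14171 + 32 = 14203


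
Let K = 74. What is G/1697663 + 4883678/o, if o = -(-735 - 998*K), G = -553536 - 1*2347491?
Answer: 8074460543665/126623590181 ≈ 63.767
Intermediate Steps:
G = -2901027 (G = -553536 - 2347491 = -2901027)
o = 74587 (o = -(-735 - 998*74) = -(-735 - 73852) = -1*(-74587) = 74587)
G/1697663 + 4883678/o = -2901027/1697663 + 4883678/74587 = 8074460543665/126623590181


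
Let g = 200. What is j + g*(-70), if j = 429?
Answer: -13571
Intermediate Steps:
j + g*(-70) = 429 + 200*(-70) = 429 - 14000 = -13571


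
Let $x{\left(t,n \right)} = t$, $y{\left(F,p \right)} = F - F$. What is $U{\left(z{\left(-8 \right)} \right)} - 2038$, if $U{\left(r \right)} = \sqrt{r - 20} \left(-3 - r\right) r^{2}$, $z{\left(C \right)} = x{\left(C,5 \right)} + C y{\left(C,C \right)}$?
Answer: $-2038 + 640 i \sqrt{7} \approx -2038.0 + 1693.3 i$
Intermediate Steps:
$y{\left(F,p \right)} = 0$
$z{\left(C \right)} = C$ ($z{\left(C \right)} = C + C 0 = C + 0 = C$)
$U{\left(r \right)} = r^{2} \sqrt{-20 + r} \left(-3 - r\right)$ ($U{\left(r \right)} = \sqrt{-20 + r} \left(-3 - r\right) r^{2} = r^{2} \sqrt{-20 + r} \left(-3 - r\right)$)
$U{\left(z{\left(-8 \right)} \right)} - 2038 = \left(-8\right)^{2} \sqrt{-20 - 8} \left(-3 - -8\right) - 2038 = 64 \sqrt{-28} \left(-3 + 8\right) - 2038 = 64 \cdot 2 i \sqrt{7} \cdot 5 - 2038 = 640 i \sqrt{7} - 2038 = -2038 + 640 i \sqrt{7}$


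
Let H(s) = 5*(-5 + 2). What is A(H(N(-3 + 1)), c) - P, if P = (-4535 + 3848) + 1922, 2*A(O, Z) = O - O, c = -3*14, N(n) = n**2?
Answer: -1235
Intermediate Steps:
H(s) = -15 (H(s) = 5*(-3) = -15)
c = -42
A(O, Z) = 0 (A(O, Z) = (O - O)/2 = (1/2)*0 = 0)
P = 1235 (P = -687 + 1922 = 1235)
A(H(N(-3 + 1)), c) - P = 0 - 1*1235 = 0 - 1235 = -1235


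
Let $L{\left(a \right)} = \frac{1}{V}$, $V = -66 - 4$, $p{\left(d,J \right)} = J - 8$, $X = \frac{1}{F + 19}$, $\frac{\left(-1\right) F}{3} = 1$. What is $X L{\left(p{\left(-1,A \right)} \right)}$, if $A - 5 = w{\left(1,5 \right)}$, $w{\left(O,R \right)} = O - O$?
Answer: $- \frac{1}{1120} \approx -0.00089286$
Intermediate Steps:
$F = -3$ ($F = \left(-3\right) 1 = -3$)
$w{\left(O,R \right)} = 0$
$X = \frac{1}{16}$ ($X = \frac{1}{-3 + 19} = \frac{1}{16} \approx 0.0625$)
$A = 5$ ($A = 5 + 0 = 5$)
$p{\left(d,J \right)} = -8 + J$
$V = -70$
$L{\left(a \right)} = - \frac{1}{70}$ ($L{\left(a \right)} = \frac{1}{-70} = - \frac{1}{70}$)
$X L{\left(p{\left(-1,A \right)} \right)} = \frac{1}{16} \left(- \frac{1}{70}\right) = - \frac{1}{1120}$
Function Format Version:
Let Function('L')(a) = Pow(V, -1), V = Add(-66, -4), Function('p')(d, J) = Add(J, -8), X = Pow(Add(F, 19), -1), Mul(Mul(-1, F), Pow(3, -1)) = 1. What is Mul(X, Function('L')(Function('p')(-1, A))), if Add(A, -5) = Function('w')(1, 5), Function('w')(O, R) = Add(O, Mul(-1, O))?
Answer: Rational(-1, 1120) ≈ -0.00089286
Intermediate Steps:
F = -3 (F = Mul(-3, 1) = -3)
Function('w')(O, R) = 0
X = Rational(1, 16) (X = Pow(Add(-3, 19), -1) = Pow(16, -1) = Rational(1, 16) ≈ 0.062500)
A = 5 (A = Add(5, 0) = 5)
Function('p')(d, J) = Add(-8, J)
V = -70
Function('L')(a) = Rational(-1, 70) (Function('L')(a) = Pow(-70, -1) = Rational(-1, 70))
Mul(X, Function('L')(Function('p')(-1, A))) = Mul(Rational(1, 16), Rational(-1, 70)) = Rational(-1, 1120)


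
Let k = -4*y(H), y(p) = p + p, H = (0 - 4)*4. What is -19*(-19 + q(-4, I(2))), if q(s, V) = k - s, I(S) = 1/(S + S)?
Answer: -2147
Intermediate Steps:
H = -16 (H = -4*4 = -16)
y(p) = 2*p
k = 128 (k = -8*(-16) = -4*(-32) = 128)
I(S) = 1/(2*S)
q(s, V) = 128 - s
-19*(-19 + q(-4, I(2))) = -19*(-19 + (128 - 1*(-4))) = -19*(-19 + (128 + 4)) = -19*(-19 + 132) = -19*113 = -2147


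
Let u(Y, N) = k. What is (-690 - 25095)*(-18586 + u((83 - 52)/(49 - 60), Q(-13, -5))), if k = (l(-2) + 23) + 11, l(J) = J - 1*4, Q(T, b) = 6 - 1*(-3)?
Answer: 478518030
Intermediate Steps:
Q(T, b) = 9 (Q(T, b) = 6 + 3 = 9)
l(J) = -4 + J (l(J) = J - 4 = -4 + J)
k = 28 (k = ((-4 - 2) + 23) + 11 = (-6 + 23) + 11 = 17 + 11 = 28)
u(Y, N) = 28
(-690 - 25095)*(-18586 + u((83 - 52)/(49 - 60), Q(-13, -5))) = (-690 - 25095)*(-18586 + 28) = -25785*(-18558) = 478518030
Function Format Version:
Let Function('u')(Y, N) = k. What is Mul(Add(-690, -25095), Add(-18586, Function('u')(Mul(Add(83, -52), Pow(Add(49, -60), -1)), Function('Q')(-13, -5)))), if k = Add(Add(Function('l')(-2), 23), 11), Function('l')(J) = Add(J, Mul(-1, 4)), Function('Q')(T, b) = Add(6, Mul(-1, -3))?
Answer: 478518030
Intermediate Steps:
Function('Q')(T, b) = 9 (Function('Q')(T, b) = Add(6, 3) = 9)
Function('l')(J) = Add(-4, J) (Function('l')(J) = Add(J, -4) = Add(-4, J))
k = 28 (k = Add(Add(Add(-4, -2), 23), 11) = Add(Add(-6, 23), 11) = Add(17, 11) = 28)
Function('u')(Y, N) = 28
Mul(Add(-690, -25095), Add(-18586, Function('u')(Mul(Add(83, -52), Pow(Add(49, -60), -1)), Function('Q')(-13, -5)))) = Mul(Add(-690, -25095), Add(-18586, 28)) = Mul(-25785, -18558) = 478518030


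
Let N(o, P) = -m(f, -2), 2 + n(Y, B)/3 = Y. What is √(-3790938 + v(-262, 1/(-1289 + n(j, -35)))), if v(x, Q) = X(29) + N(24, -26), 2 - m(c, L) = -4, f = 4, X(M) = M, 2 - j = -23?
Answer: I*√3790915 ≈ 1947.0*I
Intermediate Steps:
j = 25 (j = 2 - 1*(-23) = 2 + 23 = 25)
n(Y, B) = -6 + 3*Y
m(c, L) = 6 (m(c, L) = 2 - 1*(-4) = 2 + 4 = 6)
N(o, P) = -6 (N(o, P) = -1*6 = -6)
v(x, Q) = 23 (v(x, Q) = 29 - 6 = 23)
√(-3790938 + v(-262, 1/(-1289 + n(j, -35)))) = √(-3790938 + 23) = √(-3790915) = I*√3790915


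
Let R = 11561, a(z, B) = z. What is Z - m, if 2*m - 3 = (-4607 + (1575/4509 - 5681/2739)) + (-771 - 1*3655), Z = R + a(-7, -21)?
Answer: 2450187991/152471 ≈ 16070.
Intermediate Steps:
Z = 11554 (Z = 11561 - 7 = 11554)
m = -688538057/152471 (m = 3/2 + ((-4607 + (1575/4509 - 5681/2739)) + (-771 - 1*3655))/2 = 3/2 + ((-4607 + (1575*(1/4509) - 5681*1/2739)) + (-771 - 3655))/2 = 3/2 + ((-4607 + (175/501 - 5681/2739)) - 4426)/2 = 3/2 + ((-4607 - 262984/152471) - 4426)/2 = 3/2 + (-702696881/152471 - 4426)/2 = 3/2 + (½)*(-1377533527/152471) = 3/2 - 1377533527/304942 = -688538057/152471 ≈ -4515.9)
Z - m = 11554 - 1*(-688538057/152471) = 11554 + 688538057/152471 = 2450187991/152471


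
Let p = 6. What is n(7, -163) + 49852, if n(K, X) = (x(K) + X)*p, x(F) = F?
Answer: 48916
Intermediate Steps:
n(K, X) = 6*K + 6*X (n(K, X) = (K + X)*6 = 6*K + 6*X)
n(7, -163) + 49852 = (6*7 + 6*(-163)) + 49852 = (42 - 978) + 49852 = -936 + 49852 = 48916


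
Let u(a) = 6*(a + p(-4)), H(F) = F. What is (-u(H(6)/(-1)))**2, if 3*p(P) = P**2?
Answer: 16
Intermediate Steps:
p(P) = P**2/3
u(a) = 32 + 6*a (u(a) = 6*(a + (1/3)*(-4)**2) = 6*(a + (1/3)*16) = 6*(a + 16/3) = 6*(16/3 + a) = 32 + 6*a)
(-u(H(6)/(-1)))**2 = (-(32 + 6*(6/(-1))))**2 = (-(32 + 6*(6*(-1))))**2 = (-(32 + 6*(-6)))**2 = (-(32 - 36))**2 = (-1*(-4))**2 = 4**2 = 16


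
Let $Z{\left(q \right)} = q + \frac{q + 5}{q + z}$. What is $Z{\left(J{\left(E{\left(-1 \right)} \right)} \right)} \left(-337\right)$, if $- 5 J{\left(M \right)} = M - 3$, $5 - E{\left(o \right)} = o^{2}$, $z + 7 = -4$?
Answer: $\frac{7414}{35} \approx 211.83$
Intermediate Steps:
$z = -11$ ($z = -7 - 4 = -11$)
$E{\left(o \right)} = 5 - o^{2}$
$J{\left(M \right)} = \frac{3}{5} - \frac{M}{5}$ ($J{\left(M \right)} = - \frac{M - 3}{5} = - \frac{-3 + M}{5} = \frac{3}{5} - \frac{M}{5}$)
$Z{\left(q \right)} = q + \frac{5 + q}{-11 + q}$ ($Z{\left(q \right)} = q + \frac{q + 5}{q - 11} = q + \frac{5 + q}{-11 + q}$)
$Z{\left(J{\left(E{\left(-1 \right)} \right)} \right)} \left(-337\right) = \frac{5 + \left(\frac{3}{5} - \frac{5 - \left(-1\right)^{2}}{5}\right)^{2} - 10 \left(\frac{3}{5} - \frac{5 - \left(-1\right)^{2}}{5}\right)}{-11 + \left(\frac{3}{5} - \frac{5 - \left(-1\right)^{2}}{5}\right)} \left(-337\right) = \frac{5 + \left(\frac{3}{5} - \frac{5 - 1}{5}\right)^{2} - 10 \left(\frac{3}{5} - \frac{5 - 1}{5}\right)}{-11 + \left(\frac{3}{5} - \frac{5 - 1}{5}\right)} \left(-337\right) = \frac{5 + \left(\frac{3}{5} - \frac{4}{5}\right)^{2} - 10 \left(\frac{3}{5} - \frac{4}{5}\right)}{-11 + \left(\frac{3}{5} - \frac{4}{5}\right)} \left(-337\right) = \frac{5 + \left(- \frac{1}{5}\right)^{2} - -2}{-11 - \frac{1}{5}} \left(-337\right) = \frac{5 + \frac{1}{25} + 2}{- \frac{56}{5}} \left(-337\right) = \left(- \frac{5}{56}\right) \frac{176}{25} \left(-337\right) = \left(- \frac{22}{35}\right) \left(-337\right) = \frac{7414}{35}$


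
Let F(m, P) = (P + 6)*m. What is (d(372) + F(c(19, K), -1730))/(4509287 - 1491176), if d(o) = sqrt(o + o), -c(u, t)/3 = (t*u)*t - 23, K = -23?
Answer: 17288272/1006037 + 2*sqrt(186)/3018111 ≈ 17.185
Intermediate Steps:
c(u, t) = 69 - 3*u*t**2 (c(u, t) = -3*((t*u)*t - 23) = -3*(u*t**2 - 23) = -3*(-23 + u*t**2) = 69 - 3*u*t**2)
d(o) = sqrt(2)*sqrt(o) (d(o) = sqrt(2*o) = sqrt(2)*sqrt(o))
F(m, P) = m*(6 + P) (F(m, P) = (6 + P)*m = m*(6 + P))
(d(372) + F(c(19, K), -1730))/(4509287 - 1491176) = (sqrt(2)*sqrt(372) + (69 - 3*19*(-23)**2)*(6 - 1730))/(4509287 - 1491176) = (sqrt(2)*(2*sqrt(93)) + (69 - 3*19*529)*(-1724))/3018111 = (2*sqrt(186) + (69 - 30153)*(-1724))*(1/3018111) = (2*sqrt(186) - 30084*(-1724))*(1/3018111) = (2*sqrt(186) + 51864816)*(1/3018111) = (51864816 + 2*sqrt(186))*(1/3018111) = 17288272/1006037 + 2*sqrt(186)/3018111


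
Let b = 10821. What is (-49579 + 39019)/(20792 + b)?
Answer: -10560/31613 ≈ -0.33404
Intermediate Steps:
(-49579 + 39019)/(20792 + b) = (-49579 + 39019)/(20792 + 10821) = -10560/31613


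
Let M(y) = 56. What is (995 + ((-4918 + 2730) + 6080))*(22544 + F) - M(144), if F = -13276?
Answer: 45292660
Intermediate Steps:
(995 + ((-4918 + 2730) + 6080))*(22544 + F) - M(144) = (995 + ((-4918 + 2730) + 6080))*(22544 - 13276) - 1*56 = (995 + (-2188 + 6080))*9268 - 56 = (995 + 3892)*9268 - 56 = 4887*9268 - 56 = 45292716 - 56 = 45292660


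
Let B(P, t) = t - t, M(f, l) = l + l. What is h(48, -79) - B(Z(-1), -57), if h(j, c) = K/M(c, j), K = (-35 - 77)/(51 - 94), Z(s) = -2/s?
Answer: 7/258 ≈ 0.027132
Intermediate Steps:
M(f, l) = 2*l
K = 112/43 (K = -112/(-43) = -112*(-1/43) = 112/43 ≈ 2.6047)
B(P, t) = 0
h(j, c) = 56/(43*j) (h(j, c) = 112/(43*((2*j))) = 112*(1/(2*j))/43 = 56/(43*j))
h(48, -79) - B(Z(-1), -57) = (56/43)/48 - 1*0 = (56/43)*(1/48) + 0 = 7/258 + 0 = 7/258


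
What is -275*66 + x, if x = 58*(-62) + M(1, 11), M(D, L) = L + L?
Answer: -21724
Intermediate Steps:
M(D, L) = 2*L
x = -3574 (x = 58*(-62) + 2*11 = -3596 + 22 = -3574)
-275*66 + x = -275*66 - 3574 = -18150 - 3574 = -21724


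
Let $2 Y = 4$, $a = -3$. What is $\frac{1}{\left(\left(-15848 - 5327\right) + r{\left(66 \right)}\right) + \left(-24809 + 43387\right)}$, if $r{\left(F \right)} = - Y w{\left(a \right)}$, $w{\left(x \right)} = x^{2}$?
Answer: $- \frac{1}{2615} \approx -0.00038241$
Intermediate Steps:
$Y = 2$ ($Y = \frac{1}{2} \cdot 4 = 2$)
$r{\left(F \right)} = -18$ ($r{\left(F \right)} = \left(-1\right) 2 \left(-3\right)^{2} = \left(-2\right) 9 = -18$)
$\frac{1}{\left(\left(-15848 - 5327\right) + r{\left(66 \right)}\right) + \left(-24809 + 43387\right)} = \frac{1}{\left(\left(-15848 - 5327\right) - 18\right) + \left(-24809 + 43387\right)} = \frac{1}{\left(-21175 - 18\right) + 18578} = \frac{1}{-21193 + 18578} = \frac{1}{-2615} = - \frac{1}{2615}$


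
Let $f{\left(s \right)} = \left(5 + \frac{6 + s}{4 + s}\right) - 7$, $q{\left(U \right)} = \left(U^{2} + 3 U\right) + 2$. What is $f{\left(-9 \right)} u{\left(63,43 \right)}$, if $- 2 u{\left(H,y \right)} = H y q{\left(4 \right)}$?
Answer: $56889$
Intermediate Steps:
$q{\left(U \right)} = 2 + U^{2} + 3 U$
$u{\left(H,y \right)} = - 15 H y$ ($u{\left(H,y \right)} = - \frac{H y \left(2 + 4^{2} + 3 \cdot 4\right)}{2} = - \frac{H y \left(2 + 16 + 12\right)}{2} = - \frac{H y 30}{2} = - \frac{30 H y}{2} = - 15 H y$)
$f{\left(s \right)} = -2 + \frac{6 + s}{4 + s}$ ($f{\left(s \right)} = \left(5 + \frac{6 + s}{4 + s}\right) - 7 = -2 + \frac{6 + s}{4 + s}$)
$f{\left(-9 \right)} u{\left(63,43 \right)} = \frac{-2 - -9}{4 - 9} \left(\left(-15\right) 63 \cdot 43\right) = \frac{-2 + 9}{-5} \left(-40635\right) = \left(- \frac{1}{5}\right) 7 \left(-40635\right) = \left(- \frac{7}{5}\right) \left(-40635\right) = 56889$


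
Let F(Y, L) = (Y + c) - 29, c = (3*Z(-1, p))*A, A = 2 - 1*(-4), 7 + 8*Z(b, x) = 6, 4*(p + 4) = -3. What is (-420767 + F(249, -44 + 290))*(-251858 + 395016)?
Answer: -120409979063/2 ≈ -6.0205e+10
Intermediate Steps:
p = -19/4 (p = -4 + (¼)*(-3) = -4 - ¾ = -19/4 ≈ -4.7500)
Z(b, x) = -⅛ (Z(b, x) = -7/8 + (⅛)*6 = -7/8 + ¾ = -⅛)
A = 6 (A = 2 + 4 = 6)
c = -9/4 (c = (3*(-⅛))*6 = -3/8*6 = -9/4 ≈ -2.2500)
F(Y, L) = -125/4 + Y (F(Y, L) = (Y - 9/4) - 29 = (-9/4 + Y) - 29 = -125/4 + Y)
(-420767 + F(249, -44 + 290))*(-251858 + 395016) = (-420767 + (-125/4 + 249))*(-251858 + 395016) = (-420767 + 871/4)*143158 = -1682197/4*143158 = -120409979063/2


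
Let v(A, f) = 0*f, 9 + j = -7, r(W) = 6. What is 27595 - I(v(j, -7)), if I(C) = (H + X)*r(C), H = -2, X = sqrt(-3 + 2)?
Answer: 27607 - 6*I ≈ 27607.0 - 6.0*I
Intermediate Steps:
X = I (X = sqrt(-1) = I ≈ 1.0*I)
j = -16 (j = -9 - 7 = -16)
v(A, f) = 0
I(C) = -12 + 6*I (I(C) = (-2 + I)*6 = -12 + 6*I)
27595 - I(v(j, -7)) = 27595 - (-12 + 6*I) = 27595 + (12 - 6*I) = 27607 - 6*I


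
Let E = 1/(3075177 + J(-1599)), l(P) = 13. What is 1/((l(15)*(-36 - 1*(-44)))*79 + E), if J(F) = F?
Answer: 3073578/25252516849 ≈ 0.00012171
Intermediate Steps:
E = 1/3073578 (E = 1/(3075177 - 1599) = 1/3073578 ≈ 3.2535e-7)
1/((l(15)*(-36 - 1*(-44)))*79 + E) = 1/((13*(-36 - 1*(-44)))*79 + 1/3073578) = 1/((13*(-36 + 44))*79 + 1/3073578) = 1/((13*8)*79 + 1/3073578) = 1/(104*79 + 1/3073578) = 1/(8216 + 1/3073578) = 1/(25252516849/3073578) = 3073578/25252516849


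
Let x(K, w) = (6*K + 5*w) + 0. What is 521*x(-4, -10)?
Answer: -38554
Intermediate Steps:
x(K, w) = 5*w + 6*K (x(K, w) = (5*w + 6*K) + 0 = 5*w + 6*K)
521*x(-4, -10) = 521*(5*(-10) + 6*(-4)) = 521*(-50 - 24) = 521*(-74) = -38554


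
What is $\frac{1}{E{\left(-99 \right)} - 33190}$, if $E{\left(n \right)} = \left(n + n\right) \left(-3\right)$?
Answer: $- \frac{1}{32596} \approx -3.0679 \cdot 10^{-5}$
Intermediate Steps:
$E{\left(n \right)} = - 6 n$ ($E{\left(n \right)} = 2 n \left(-3\right) = - 6 n$)
$\frac{1}{E{\left(-99 \right)} - 33190} = \frac{1}{\left(-6\right) \left(-99\right) - 33190} = \frac{1}{594 - 33190} = \frac{1}{-32596} = - \frac{1}{32596}$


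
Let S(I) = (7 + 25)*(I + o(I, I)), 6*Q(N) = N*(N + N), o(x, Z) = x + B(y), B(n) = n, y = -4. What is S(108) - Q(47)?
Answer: 18143/3 ≈ 6047.7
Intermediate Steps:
o(x, Z) = -4 + x (o(x, Z) = x - 4 = -4 + x)
Q(N) = N**2/3 (Q(N) = (N*(N + N))/6 = (N*(2*N))/6 = (2*N**2)/6 = N**2/3)
S(I) = -128 + 64*I (S(I) = (7 + 25)*(I + (-4 + I)) = 32*(-4 + 2*I) = -128 + 64*I)
S(108) - Q(47) = (-128 + 64*108) - 47**2/3 = (-128 + 6912) - 2209/3 = 6784 - 1*2209/3 = 6784 - 2209/3 = 18143/3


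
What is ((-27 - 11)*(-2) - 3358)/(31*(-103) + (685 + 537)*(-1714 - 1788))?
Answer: 3282/4282637 ≈ 0.00076635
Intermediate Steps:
((-27 - 11)*(-2) - 3358)/(31*(-103) + (685 + 537)*(-1714 - 1788)) = (-38*(-2) - 3358)/(-3193 + 1222*(-3502)) = (76 - 3358)/(-3193 - 4279444) = -3282/(-4282637) = -3282*(-1/4282637) = 3282/4282637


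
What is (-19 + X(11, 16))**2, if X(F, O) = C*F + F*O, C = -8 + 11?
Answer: 36100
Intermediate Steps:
C = 3
X(F, O) = 3*F + F*O
(-19 + X(11, 16))**2 = (-19 + 11*(3 + 16))**2 = (-19 + 11*19)**2 = (-19 + 209)**2 = 190**2 = 36100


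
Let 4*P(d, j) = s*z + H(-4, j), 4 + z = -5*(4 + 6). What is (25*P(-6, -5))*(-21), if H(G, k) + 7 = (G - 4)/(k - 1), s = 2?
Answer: 59675/4 ≈ 14919.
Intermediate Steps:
H(G, k) = -7 + (-4 + G)/(-1 + k) (H(G, k) = -7 + (G - 4)/(k - 1) = -7 + (-4 + G)/(-1 + k))
z = -54 (z = -4 - 5*(4 + 6) = -4 - 5*10 = -4 - 50 = -54)
P(d, j) = -27 + (-1 - 7*j)/(4*(-1 + j)) (P(d, j) = (2*(-54) + (3 - 4 - 7*j)/(-1 + j))/4 = (-108 + (-1 - 7*j)/(-1 + j))/4 = -27 + (-1 - 7*j)/(4*(-1 + j)))
(25*P(-6, -5))*(-21) = (25*((107 - 115*(-5))/(4*(-1 - 5))))*(-21) = (25*((¼)*(107 + 575)/(-6)))*(-21) = (25*((¼)*(-⅙)*682))*(-21) = (25*(-341/12))*(-21) = -8525/12*(-21) = 59675/4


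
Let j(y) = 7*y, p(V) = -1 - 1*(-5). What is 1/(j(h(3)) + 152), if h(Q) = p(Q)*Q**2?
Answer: 1/404 ≈ 0.0024752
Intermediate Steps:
p(V) = 4 (p(V) = -1 + 5 = 4)
h(Q) = 4*Q**2
1/(j(h(3)) + 152) = 1/(7*(4*3**2) + 152) = 1/(7*(4*9) + 152) = 1/(7*36 + 152) = 1/(252 + 152) = 1/404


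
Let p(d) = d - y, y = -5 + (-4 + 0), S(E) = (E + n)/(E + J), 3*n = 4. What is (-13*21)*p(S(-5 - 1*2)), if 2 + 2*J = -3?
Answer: -49777/19 ≈ -2619.8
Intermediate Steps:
J = -5/2 (J = -1 + (½)*(-3) = -1 - 3/2 = -5/2 ≈ -2.5000)
n = 4/3 (n = (⅓)*4 = 4/3 ≈ 1.3333)
S(E) = (4/3 + E)/(-5/2 + E) (S(E) = (E + 4/3)/(E - 5/2) = (4/3 + E)/(-5/2 + E))
y = -9 (y = -5 - 4 = -9)
p(d) = 9 + d (p(d) = d - 1*(-9) = d + 9 = 9 + d)
(-13*21)*p(S(-5 - 1*2)) = (-13*21)*(9 + 2*(4 + 3*(-5 - 1*2))/(3*(-5 + 2*(-5 - 1*2)))) = -273*(9 + 2*(4 + 3*(-5 - 2))/(3*(-5 + 2*(-5 - 2)))) = -273*(9 + 2*(4 + 3*(-7))/(3*(-5 + 2*(-7)))) = -273*(9 + 2*(4 - 21)/(3*(-5 - 14))) = -273*(9 + (⅔)*(-17)/(-19)) = -273*(9 + (⅔)*(-1/19)*(-17)) = -273*(9 + 34/57) = -273*547/57 = -49777/19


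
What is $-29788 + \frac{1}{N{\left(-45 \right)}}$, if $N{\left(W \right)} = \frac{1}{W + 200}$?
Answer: $-29633$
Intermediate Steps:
$N{\left(W \right)} = \frac{1}{200 + W}$
$-29788 + \frac{1}{N{\left(-45 \right)}} = -29788 + \frac{1}{\frac{1}{200 - 45}} = -29788 + \frac{1}{\frac{1}{155}} = -29788 + 155 = -29633$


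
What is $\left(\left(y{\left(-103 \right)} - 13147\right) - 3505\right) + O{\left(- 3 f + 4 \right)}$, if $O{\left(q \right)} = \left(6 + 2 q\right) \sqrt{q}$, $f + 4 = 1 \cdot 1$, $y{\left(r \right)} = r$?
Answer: $-16755 + 32 \sqrt{13} \approx -16640.0$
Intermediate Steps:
$f = -3$ ($f = -4 + 1 \cdot 1 = -4 + 1 = -3$)
$O{\left(q \right)} = \sqrt{q} \left(6 + 2 q\right)$
$\left(\left(y{\left(-103 \right)} - 13147\right) - 3505\right) + O{\left(- 3 f + 4 \right)} = \left(\left(-103 - 13147\right) - 3505\right) + 2 \sqrt{\left(-3\right) \left(-3\right) + 4} \left(3 + \left(\left(-3\right) \left(-3\right) + 4\right)\right) = \left(-13250 - 3505\right) + 2 \sqrt{9 + 4} \left(3 + \left(9 + 4\right)\right) = -16755 + 2 \sqrt{13} \left(3 + 13\right) = -16755 + 2 \sqrt{13} \cdot 16 = -16755 + 32 \sqrt{13}$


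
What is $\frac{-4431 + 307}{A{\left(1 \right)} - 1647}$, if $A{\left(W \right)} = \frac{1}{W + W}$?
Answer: $\frac{8248}{3293} \approx 2.5047$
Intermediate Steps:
$A{\left(W \right)} = \frac{1}{2 W}$
$\frac{-4431 + 307}{A{\left(1 \right)} - 1647} = \frac{-4431 + 307}{\frac{1}{2 \cdot 1} - 1647} = - \frac{4124}{\frac{1}{2} \cdot 1 - 1647} = - \frac{4124}{\frac{1}{2} - 1647} = - \frac{4124}{- \frac{3293}{2}} = \left(-4124\right) \left(- \frac{2}{3293}\right) = \frac{8248}{3293}$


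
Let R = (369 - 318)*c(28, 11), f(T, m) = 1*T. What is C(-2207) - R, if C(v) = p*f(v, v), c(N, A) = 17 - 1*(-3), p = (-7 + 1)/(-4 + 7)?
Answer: 3394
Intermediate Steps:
f(T, m) = T
p = -2 (p = -6/3 = -6*⅓ = -2)
c(N, A) = 20 (c(N, A) = 17 + 3 = 20)
R = 1020 (R = (369 - 318)*20 = 51*20 = 1020)
C(v) = -2*v
C(-2207) - R = -2*(-2207) - 1*1020 = 4414 - 1020 = 3394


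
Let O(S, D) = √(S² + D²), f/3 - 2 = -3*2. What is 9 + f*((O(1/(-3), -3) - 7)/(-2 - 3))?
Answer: -39/5 + 4*√82/5 ≈ -0.55569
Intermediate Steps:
f = -12 (f = 6 + 3*(-3*2) = 6 + 3*(-6) = 6 - 18 = -12)
O(S, D) = √(D² + S²)
9 + f*((O(1/(-3), -3) - 7)/(-2 - 3)) = 9 - 12*(√((-3)² + (1/(-3))²) - 7)/(-2 - 3) = 9 - 12*(√(9 + (-⅓)²) - 7)/(-5) = 9 - 12*(√(9 + ⅑) - 7)*(-1)/5 = 9 - 12*(√(82/9) - 7)*(-1)/5 = 9 - 12*(√82/3 - 7)*(-1)/5 = 9 - 12*(-7 + √82/3)*(-1)/5 = 9 - 12*(7/5 - √82/15) = 9 + (-84/5 + 4*√82/5) = -39/5 + 4*√82/5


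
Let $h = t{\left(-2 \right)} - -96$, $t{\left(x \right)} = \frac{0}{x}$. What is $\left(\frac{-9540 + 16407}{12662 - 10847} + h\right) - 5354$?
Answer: $- \frac{3178801}{605} \approx -5254.2$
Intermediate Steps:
$t{\left(x \right)} = 0$
$h = 96$ ($h = 0 - -96 = 0 + 96 = 96$)
$\left(\frac{-9540 + 16407}{12662 - 10847} + h\right) - 5354 = \left(\frac{-9540 + 16407}{12662 - 10847} + 96\right) - 5354 = \left(\frac{6867}{1815} + 96\right) - 5354 = \left(6867 \cdot \frac{1}{1815} + 96\right) - 5354 = \left(\frac{2289}{605} + 96\right) - 5354 = \frac{60369}{605} - 5354 = - \frac{3178801}{605}$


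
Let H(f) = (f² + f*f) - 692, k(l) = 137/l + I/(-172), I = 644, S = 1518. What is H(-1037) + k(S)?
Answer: 140341864097/65274 ≈ 2.1500e+6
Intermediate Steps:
k(l) = -161/43 + 137/l (k(l) = 137/l + 644/(-172) = 137/l + 644*(-1/172) = 137/l - 161/43 = -161/43 + 137/l)
H(f) = -692 + 2*f² (H(f) = (f² + f²) - 692 = 2*f² - 692 = -692 + 2*f²)
H(-1037) + k(S) = (-692 + 2*(-1037)²) + (-161/43 + 137/1518) = (-692 + 2*1075369) + (-161/43 + 137*(1/1518)) = (-692 + 2150738) + (-161/43 + 137/1518) = 2150046 - 238507/65274 = 140341864097/65274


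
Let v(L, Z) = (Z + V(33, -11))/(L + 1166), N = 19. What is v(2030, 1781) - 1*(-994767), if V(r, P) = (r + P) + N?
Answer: 1589638577/1598 ≈ 9.9477e+5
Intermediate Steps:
V(r, P) = 19 + P + r (V(r, P) = (r + P) + 19 = (P + r) + 19 = 19 + P + r)
v(L, Z) = (41 + Z)/(1166 + L) (v(L, Z) = (Z + (19 - 11 + 33))/(L + 1166) = (Z + 41)/(1166 + L) = (41 + Z)/(1166 + L))
v(2030, 1781) - 1*(-994767) = (41 + 1781)/(1166 + 2030) - 1*(-994767) = 1822/3196 + 994767 = (1/3196)*1822 + 994767 = 911/1598 + 994767 = 1589638577/1598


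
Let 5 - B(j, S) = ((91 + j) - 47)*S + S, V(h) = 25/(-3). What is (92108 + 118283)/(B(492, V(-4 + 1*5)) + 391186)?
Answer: 210391/395666 ≈ 0.53174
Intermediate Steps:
V(h) = -25/3 (V(h) = 25*(-1/3) = -25/3)
B(j, S) = 5 - S - S*(44 + j) (B(j, S) = 5 - (((91 + j) - 47)*S + S) = 5 - ((44 + j)*S + S) = 5 - (S*(44 + j) + S) = 5 - (S + S*(44 + j)) = 5 + (-S - S*(44 + j)) = 5 - S - S*(44 + j))
(92108 + 118283)/(B(492, V(-4 + 1*5)) + 391186) = (92108 + 118283)/((5 - 45*(-25/3) - 1*(-25/3)*492) + 391186) = 210391/((5 + 375 + 4100) + 391186) = 210391/(4480 + 391186) = 210391/395666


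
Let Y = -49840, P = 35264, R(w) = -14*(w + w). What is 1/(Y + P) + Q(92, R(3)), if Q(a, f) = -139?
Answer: -2026065/14576 ≈ -139.00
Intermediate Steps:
R(w) = -28*w
1/(Y + P) + Q(92, R(3)) = 1/(-49840 + 35264) - 139 = 1/(-14576) - 139 = -1/14576 - 139 = -2026065/14576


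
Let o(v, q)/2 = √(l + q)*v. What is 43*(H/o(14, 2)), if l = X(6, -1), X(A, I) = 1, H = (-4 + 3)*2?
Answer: -43*√3/42 ≈ -1.7733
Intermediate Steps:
H = -2 (H = -1*2 = -2)
l = 1
o(v, q) = 2*v*√(1 + q) (o(v, q) = 2*(√(1 + q)*v) = 2*(v*√(1 + q)) = 2*v*√(1 + q))
43*(H/o(14, 2)) = 43*(-2*1/(28*√(1 + 2))) = 43*(-2*√3/84) = 43*(-√3/42) = -43*√3/42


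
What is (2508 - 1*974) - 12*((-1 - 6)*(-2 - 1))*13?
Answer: -1742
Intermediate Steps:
(2508 - 1*974) - 12*((-1 - 6)*(-2 - 1))*13 = (2508 - 974) - 12*(-7*(-3))*13 = 1534 - 12*21*13 = 1534 - 252*13 = 1534 - 1*3276 = 1534 - 3276 = -1742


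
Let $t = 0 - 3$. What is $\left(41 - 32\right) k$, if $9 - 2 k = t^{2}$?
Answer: $0$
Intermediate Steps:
$t = -3$
$k = 0$ ($k = \frac{9}{2} - \frac{\left(-3\right)^{2}}{2} = \frac{9}{2} - \frac{9}{2} = 0$)
$\left(41 - 32\right) k = \left(41 - 32\right) 0 = 9 \cdot 0 = 0$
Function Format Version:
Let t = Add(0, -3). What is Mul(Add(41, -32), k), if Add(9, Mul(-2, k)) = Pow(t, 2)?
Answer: 0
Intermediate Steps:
t = -3
k = 0 (k = Add(Rational(9, 2), Mul(Rational(-1, 2), Pow(-3, 2))) = Add(Rational(9, 2), Mul(Rational(-1, 2), 9)) = Add(Rational(9, 2), Rational(-9, 2)) = 0)
Mul(Add(41, -32), k) = Mul(Add(41, -32), 0) = Mul(9, 0) = 0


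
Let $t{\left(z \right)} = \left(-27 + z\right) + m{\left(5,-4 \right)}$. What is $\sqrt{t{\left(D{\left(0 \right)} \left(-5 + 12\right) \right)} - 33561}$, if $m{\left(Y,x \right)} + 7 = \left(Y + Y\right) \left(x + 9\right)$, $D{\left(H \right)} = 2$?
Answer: $i \sqrt{33531} \approx 183.11 i$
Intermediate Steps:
$m{\left(Y,x \right)} = -7 + 2 Y \left(9 + x\right)$ ($m{\left(Y,x \right)} = -7 + \left(Y + Y\right) \left(x + 9\right) = -7 + 2 Y \left(9 + x\right)$)
$t{\left(z \right)} = 16 + z$ ($t{\left(z \right)} = \left(-27 + z\right) + \left(-7 + 18 \cdot 5 + 2 \cdot 5 \left(-4\right)\right) = \left(-27 + z\right) - -43 = \left(-27 + z\right) + 43 = 16 + z$)
$\sqrt{t{\left(D{\left(0 \right)} \left(-5 + 12\right) \right)} - 33561} = \sqrt{\left(16 + 2 \left(-5 + 12\right)\right) - 33561} = \sqrt{\left(16 + 2 \cdot 7\right) - 33561} = \sqrt{\left(16 + 14\right) - 33561} = \sqrt{30 - 33561} = \sqrt{-33531} = i \sqrt{33531}$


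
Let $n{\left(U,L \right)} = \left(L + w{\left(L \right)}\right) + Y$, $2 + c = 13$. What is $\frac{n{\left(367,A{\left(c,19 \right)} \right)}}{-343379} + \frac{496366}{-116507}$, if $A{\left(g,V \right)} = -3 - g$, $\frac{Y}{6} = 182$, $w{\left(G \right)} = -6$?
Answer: $- \frac{170566556218}{40006057153} \approx -4.2635$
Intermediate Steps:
$c = 11$ ($c = -2 + 13 = 11$)
$Y = 1092$ ($Y = 6 \cdot 182 = 1092$)
$n{\left(U,L \right)} = 1086 + L$ ($n{\left(U,L \right)} = \left(L - 6\right) + 1092 = \left(-6 + L\right) + 1092 = 1086 + L$)
$\frac{n{\left(367,A{\left(c,19 \right)} \right)}}{-343379} + \frac{496366}{-116507} = \frac{1086 - 14}{-343379} + \frac{496366}{-116507} = \left(1086 - 14\right) \left(- \frac{1}{343379}\right) + 496366 \left(- \frac{1}{116507}\right) = \left(1086 - 14\right) \left(- \frac{1}{343379}\right) - \frac{496366}{116507} = 1072 \left(- \frac{1}{343379}\right) - \frac{496366}{116507} = - \frac{1072}{343379} - \frac{496366}{116507} = - \frac{170566556218}{40006057153}$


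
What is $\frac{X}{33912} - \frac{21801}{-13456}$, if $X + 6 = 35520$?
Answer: $\frac{16905443}{6337776} \approx 2.6674$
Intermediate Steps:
$X = 35514$ ($X = -6 + 35520 = 35514$)
$\frac{X}{33912} - \frac{21801}{-13456} = \frac{35514}{33912} - \frac{21801}{-13456} = 35514 \cdot \frac{1}{33912} - - \frac{21801}{13456} = \frac{1973}{1884} + \frac{21801}{13456} = \frac{16905443}{6337776}$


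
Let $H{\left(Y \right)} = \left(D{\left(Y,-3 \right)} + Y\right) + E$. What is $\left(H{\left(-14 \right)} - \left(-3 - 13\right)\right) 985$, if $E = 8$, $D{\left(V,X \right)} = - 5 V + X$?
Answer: $75845$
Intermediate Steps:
$D{\left(V,X \right)} = X - 5 V$
$H{\left(Y \right)} = 5 - 4 Y$ ($H{\left(Y \right)} = \left(\left(-3 - 5 Y\right) + Y\right) + 8 = \left(-3 - 4 Y\right) + 8 = 5 - 4 Y$)
$\left(H{\left(-14 \right)} - \left(-3 - 13\right)\right) 985 = \left(\left(5 - -56\right) - \left(-3 - 13\right)\right) 985 = \left(\left(5 + 56\right) - -16\right) 985 = \left(61 + 16\right) 985 = 77 \cdot 985 = 75845$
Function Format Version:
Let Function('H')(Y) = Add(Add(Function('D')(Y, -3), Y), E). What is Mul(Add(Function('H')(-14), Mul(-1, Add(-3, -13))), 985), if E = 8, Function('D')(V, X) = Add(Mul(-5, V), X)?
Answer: 75845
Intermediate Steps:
Function('D')(V, X) = Add(X, Mul(-5, V))
Function('H')(Y) = Add(5, Mul(-4, Y)) (Function('H')(Y) = Add(Add(Add(-3, Mul(-5, Y)), Y), 8) = Add(Add(-3, Mul(-4, Y)), 8) = Add(5, Mul(-4, Y)))
Mul(Add(Function('H')(-14), Mul(-1, Add(-3, -13))), 985) = Mul(Add(Add(5, Mul(-4, -14)), Mul(-1, Add(-3, -13))), 985) = Mul(Add(Add(5, 56), Mul(-1, -16)), 985) = Mul(Add(61, 16), 985) = Mul(77, 985) = 75845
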